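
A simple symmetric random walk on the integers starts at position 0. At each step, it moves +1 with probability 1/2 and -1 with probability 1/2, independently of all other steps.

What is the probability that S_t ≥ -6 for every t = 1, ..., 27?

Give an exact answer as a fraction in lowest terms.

Let f(t,s) = #length-t paths at position s with S_1..S_t all ≥ -6.
f(t,s) = f(t-1,s-1) + f(t-1,s+1) for s ≥ -6; f(t,s) = 0 for s < -6.
t=0: f(0,0)=1
t=1: f(1,-1)=1 f(1,1)=1
t=2: f(2,-2)=1 f(2,0)=2 f(2,2)=1
t=3: f(3,-3)=1 f(3,-1)=3 f(3,1)=3 f(3,3)=1
t=4: f(4,-4)=1 f(4,-2)=4 f(4,0)=6 f(4,2)=4 f(4,4)=1
t=5: f(5,-5)=1 f(5,-3)=5 f(5,-1)=10 f(5,1)=10 f(5,3)=5 f(5,5)=1
t=6: f(6,-6)=1 f(6,-4)=6 f(6,-2)=15 f(6,0)=20 f(6,2)=15 f(6,4)=6 f(6,6)=1
t=7: f(7,-5)=7 f(7,-3)=21 f(7,-1)=35 f(7,1)=35 f(7,3)=21 f(7,5)=7 f(7,7)=1
t=8: f(8,-6)=7 f(8,-4)=28 f(8,-2)=56 f(8,0)=70 f(8,2)=56 f(8,4)=28 f(8,6)=8 f(8,8)=1
t=9: f(9,-5)=35 f(9,-3)=84 f(9,-1)=126 f(9,1)=126 f(9,3)=84 f(9,5)=36 f(9,7)=9 f(9,9)=1
t=10: f(10,-6)=35 f(10,-4)=119 f(10,-2)=210 f(10,0)=252 f(10,2)=210 f(10,4)=120 f(10,6)=45 f(10,8)=10 f(10,10)=1
t=11: f(11,-5)=154 f(11,-3)=329 f(11,-1)=462 f(11,1)=462 f(11,3)=330 f(11,5)=165 f(11,7)=55 f(11,9)=11 f(11,11)=1
t=12: f(12,-6)=154 f(12,-4)=483 f(12,-2)=791 f(12,0)=924 f(12,2)=792 f(12,4)=495 f(12,6)=220 f(12,8)=66 f(12,10)=12 f(12,12)=1
t=13: f(13,-5)=637 f(13,-3)=1274 f(13,-1)=1715 f(13,1)=1716 f(13,3)=1287 f(13,5)=715 f(13,7)=286 f(13,9)=78 f(13,11)=13 f(13,13)=1
t=14: f(14,-6)=637 f(14,-4)=1911 f(14,-2)=2989 f(14,0)=3431 f(14,2)=3003 f(14,4)=2002 f(14,6)=1001 f(14,8)=364 f(14,10)=91 f(14,12)=14 f(14,14)=1
t=15: f(15,-5)=2548 f(15,-3)=4900 f(15,-1)=6420 f(15,1)=6434 f(15,3)=5005 f(15,5)=3003 f(15,7)=1365 f(15,9)=455 f(15,11)=105 f(15,13)=15 f(15,15)=1
t=16: f(16,-6)=2548 f(16,-4)=7448 f(16,-2)=11320 f(16,0)=12854 f(16,2)=11439 f(16,4)=8008 f(16,6)=4368 f(16,8)=1820 f(16,10)=560 f(16,12)=120 f(16,14)=16 f(16,16)=1
t=17: f(17,-5)=9996 f(17,-3)=18768 f(17,-1)=24174 f(17,1)=24293 f(17,3)=19447 f(17,5)=12376 f(17,7)=6188 f(17,9)=2380 f(17,11)=680 f(17,13)=136 f(17,15)=17 f(17,17)=1
t=18: f(18,-6)=9996 f(18,-4)=28764 f(18,-2)=42942 f(18,0)=48467 f(18,2)=43740 f(18,4)=31823 f(18,6)=18564 f(18,8)=8568 f(18,10)=3060 f(18,12)=816 f(18,14)=153 f(18,16)=18 f(18,18)=1
t=19: f(19,-5)=38760 f(19,-3)=71706 f(19,-1)=91409 f(19,1)=92207 f(19,3)=75563 f(19,5)=50387 f(19,7)=27132 f(19,9)=11628 f(19,11)=3876 f(19,13)=969 f(19,15)=171 f(19,17)=19 f(19,19)=1
t=20: f(20,-6)=38760 f(20,-4)=110466 f(20,-2)=163115 f(20,0)=183616 f(20,2)=167770 f(20,4)=125950 f(20,6)=77519 f(20,8)=38760 f(20,10)=15504 f(20,12)=4845 f(20,14)=1140 f(20,16)=190 f(20,18)=20 f(20,20)=1
t=21: f(21,-5)=149226 f(21,-3)=273581 f(21,-1)=346731 f(21,1)=351386 f(21,3)=293720 f(21,5)=203469 f(21,7)=116279 f(21,9)=54264 f(21,11)=20349 f(21,13)=5985 f(21,15)=1330 f(21,17)=210 f(21,19)=21 f(21,21)=1
t=22: f(22,-6)=149226 f(22,-4)=422807 f(22,-2)=620312 f(22,0)=698117 f(22,2)=645106 f(22,4)=497189 f(22,6)=319748 f(22,8)=170543 f(22,10)=74613 f(22,12)=26334 f(22,14)=7315 f(22,16)=1540 f(22,18)=231 f(22,20)=22 f(22,22)=1
t=23: f(23,-5)=572033 f(23,-3)=1043119 f(23,-1)=1318429 f(23,1)=1343223 f(23,3)=1142295 f(23,5)=816937 f(23,7)=490291 f(23,9)=245156 f(23,11)=100947 f(23,13)=33649 f(23,15)=8855 f(23,17)=1771 f(23,19)=253 f(23,21)=23 f(23,23)=1
t=24: f(24,-6)=572033 f(24,-4)=1615152 f(24,-2)=2361548 f(24,0)=2661652 f(24,2)=2485518 f(24,4)=1959232 f(24,6)=1307228 f(24,8)=735447 f(24,10)=346103 f(24,12)=134596 f(24,14)=42504 f(24,16)=10626 f(24,18)=2024 f(24,20)=276 f(24,22)=24 f(24,24)=1
t=25: f(25,-5)=2187185 f(25,-3)=3976700 f(25,-1)=5023200 f(25,1)=5147170 f(25,3)=4444750 f(25,5)=3266460 f(25,7)=2042675 f(25,9)=1081550 f(25,11)=480699 f(25,13)=177100 f(25,15)=53130 f(25,17)=12650 f(25,19)=2300 f(25,21)=300 f(25,23)=25 f(25,25)=1
t=26: f(26,-6)=2187185 f(26,-4)=6163885 f(26,-2)=8999900 f(26,0)=10170370 f(26,2)=9591920 f(26,4)=7711210 f(26,6)=5309135 f(26,8)=3124225 f(26,10)=1562249 f(26,12)=657799 f(26,14)=230230 f(26,16)=65780 f(26,18)=14950 f(26,20)=2600 f(26,22)=325 f(26,24)=26 f(26,26)=1
t=27: f(27,-5)=8351070 f(27,-3)=15163785 f(27,-1)=19170270 f(27,1)=19762290 f(27,3)=17303130 f(27,5)=13020345 f(27,7)=8433360 f(27,9)=4686474 f(27,11)=2220048 f(27,13)=888029 f(27,15)=296010 f(27,17)=80730 f(27,19)=17550 f(27,21)=2925 f(27,23)=351 f(27,25)=27 f(27,27)=1
Σ_s f(27,s) = 109396395
P = 109396395/134217728 = 109396395/134217728

Answer: 109396395/134217728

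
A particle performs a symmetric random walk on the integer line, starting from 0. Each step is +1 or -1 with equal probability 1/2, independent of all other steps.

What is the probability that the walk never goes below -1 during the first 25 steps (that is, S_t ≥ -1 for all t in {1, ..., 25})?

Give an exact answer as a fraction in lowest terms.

Answer: 1300075/4194304

Derivation:
Let f(t,s) = #length-t paths at position s with S_1..S_t all ≥ -1.
f(t,s) = f(t-1,s-1) + f(t-1,s+1) for s ≥ -1; f(t,s) = 0 for s < -1.
t=0: f(0,0)=1
t=1: f(1,-1)=1 f(1,1)=1
t=2: f(2,0)=2 f(2,2)=1
t=3: f(3,-1)=2 f(3,1)=3 f(3,3)=1
t=4: f(4,0)=5 f(4,2)=4 f(4,4)=1
t=5: f(5,-1)=5 f(5,1)=9 f(5,3)=5 f(5,5)=1
t=6: f(6,0)=14 f(6,2)=14 f(6,4)=6 f(6,6)=1
t=7: f(7,-1)=14 f(7,1)=28 f(7,3)=20 f(7,5)=7 f(7,7)=1
t=8: f(8,0)=42 f(8,2)=48 f(8,4)=27 f(8,6)=8 f(8,8)=1
t=9: f(9,-1)=42 f(9,1)=90 f(9,3)=75 f(9,5)=35 f(9,7)=9 f(9,9)=1
t=10: f(10,0)=132 f(10,2)=165 f(10,4)=110 f(10,6)=44 f(10,8)=10 f(10,10)=1
t=11: f(11,-1)=132 f(11,1)=297 f(11,3)=275 f(11,5)=154 f(11,7)=54 f(11,9)=11 f(11,11)=1
t=12: f(12,0)=429 f(12,2)=572 f(12,4)=429 f(12,6)=208 f(12,8)=65 f(12,10)=12 f(12,12)=1
t=13: f(13,-1)=429 f(13,1)=1001 f(13,3)=1001 f(13,5)=637 f(13,7)=273 f(13,9)=77 f(13,11)=13 f(13,13)=1
t=14: f(14,0)=1430 f(14,2)=2002 f(14,4)=1638 f(14,6)=910 f(14,8)=350 f(14,10)=90 f(14,12)=14 f(14,14)=1
t=15: f(15,-1)=1430 f(15,1)=3432 f(15,3)=3640 f(15,5)=2548 f(15,7)=1260 f(15,9)=440 f(15,11)=104 f(15,13)=15 f(15,15)=1
t=16: f(16,0)=4862 f(16,2)=7072 f(16,4)=6188 f(16,6)=3808 f(16,8)=1700 f(16,10)=544 f(16,12)=119 f(16,14)=16 f(16,16)=1
t=17: f(17,-1)=4862 f(17,1)=11934 f(17,3)=13260 f(17,5)=9996 f(17,7)=5508 f(17,9)=2244 f(17,11)=663 f(17,13)=135 f(17,15)=17 f(17,17)=1
t=18: f(18,0)=16796 f(18,2)=25194 f(18,4)=23256 f(18,6)=15504 f(18,8)=7752 f(18,10)=2907 f(18,12)=798 f(18,14)=152 f(18,16)=18 f(18,18)=1
t=19: f(19,-1)=16796 f(19,1)=41990 f(19,3)=48450 f(19,5)=38760 f(19,7)=23256 f(19,9)=10659 f(19,11)=3705 f(19,13)=950 f(19,15)=170 f(19,17)=19 f(19,19)=1
t=20: f(20,0)=58786 f(20,2)=90440 f(20,4)=87210 f(20,6)=62016 f(20,8)=33915 f(20,10)=14364 f(20,12)=4655 f(20,14)=1120 f(20,16)=189 f(20,18)=20 f(20,20)=1
t=21: f(21,-1)=58786 f(21,1)=149226 f(21,3)=177650 f(21,5)=149226 f(21,7)=95931 f(21,9)=48279 f(21,11)=19019 f(21,13)=5775 f(21,15)=1309 f(21,17)=209 f(21,19)=21 f(21,21)=1
t=22: f(22,0)=208012 f(22,2)=326876 f(22,4)=326876 f(22,6)=245157 f(22,8)=144210 f(22,10)=67298 f(22,12)=24794 f(22,14)=7084 f(22,16)=1518 f(22,18)=230 f(22,20)=22 f(22,22)=1
t=23: f(23,-1)=208012 f(23,1)=534888 f(23,3)=653752 f(23,5)=572033 f(23,7)=389367 f(23,9)=211508 f(23,11)=92092 f(23,13)=31878 f(23,15)=8602 f(23,17)=1748 f(23,19)=252 f(23,21)=23 f(23,23)=1
t=24: f(24,0)=742900 f(24,2)=1188640 f(24,4)=1225785 f(24,6)=961400 f(24,8)=600875 f(24,10)=303600 f(24,12)=123970 f(24,14)=40480 f(24,16)=10350 f(24,18)=2000 f(24,20)=275 f(24,22)=24 f(24,24)=1
t=25: f(25,-1)=742900 f(25,1)=1931540 f(25,3)=2414425 f(25,5)=2187185 f(25,7)=1562275 f(25,9)=904475 f(25,11)=427570 f(25,13)=164450 f(25,15)=50830 f(25,17)=12350 f(25,19)=2275 f(25,21)=299 f(25,23)=25 f(25,25)=1
Σ_s f(25,s) = 10400600
P = 10400600/33554432 = 1300075/4194304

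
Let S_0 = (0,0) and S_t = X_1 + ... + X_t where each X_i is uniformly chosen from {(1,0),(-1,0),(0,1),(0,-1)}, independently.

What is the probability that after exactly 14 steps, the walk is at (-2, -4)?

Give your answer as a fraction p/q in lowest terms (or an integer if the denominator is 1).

Answer: 3006003/268435456

Derivation:
Let h be the number of horizontal steps (so 14-h are vertical). To end at (-2,-4) need (h-2)/2 right-steps and ((14-h)-4)/2 up-steps.
Sum over h with 2 ≤ h ≤ 10, h ≡ 0 (mod 2), 14-h ≡ 0 (mod 2):
h=2: C(14,2)·C(2,0)·C(12,4) = 91·1·495 = 45045
h=4: C(14,4)·C(4,1)·C(10,3) = 1001·4·120 = 480480
h=6: C(14,6)·C(6,2)·C(8,2) = 3003·15·28 = 1261260
h=8: C(14,8)·C(8,3)·C(6,1) = 3003·56·6 = 1009008
h=10: C(14,10)·C(10,4)·C(4,0) = 1001·210·1 = 210210
Total favorable: 3006003
Total paths: 4^14 = 268435456
P = 3006003/268435456 = 3006003/268435456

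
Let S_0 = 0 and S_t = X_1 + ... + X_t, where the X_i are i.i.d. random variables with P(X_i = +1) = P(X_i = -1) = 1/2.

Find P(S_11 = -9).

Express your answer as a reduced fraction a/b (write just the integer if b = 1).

Answer: 11/2048

Derivation:
To reach position -9 after 11 steps: need 1 step of +1 and 10 of -1.
Favorable paths: C(11,1) = 11
Total paths: 2^11 = 2048
P = 11/2048 = 11/2048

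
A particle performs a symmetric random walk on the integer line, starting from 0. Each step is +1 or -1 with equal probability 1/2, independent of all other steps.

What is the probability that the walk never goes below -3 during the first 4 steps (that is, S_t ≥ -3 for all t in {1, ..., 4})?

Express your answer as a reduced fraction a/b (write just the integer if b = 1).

Let f(t,s) = #length-t paths at position s with S_1..S_t all ≥ -3.
f(t,s) = f(t-1,s-1) + f(t-1,s+1) for s ≥ -3; f(t,s) = 0 for s < -3.
t=0: f(0,0)=1
t=1: f(1,-1)=1 f(1,1)=1
t=2: f(2,-2)=1 f(2,0)=2 f(2,2)=1
t=3: f(3,-3)=1 f(3,-1)=3 f(3,1)=3 f(3,3)=1
t=4: f(4,-2)=4 f(4,0)=6 f(4,2)=4 f(4,4)=1
Σ_s f(4,s) = 15
P = 15/16 = 15/16

Answer: 15/16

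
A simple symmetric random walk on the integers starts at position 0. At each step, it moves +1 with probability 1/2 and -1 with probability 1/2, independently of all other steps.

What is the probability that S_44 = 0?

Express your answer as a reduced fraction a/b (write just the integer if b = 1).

Answer: 263012370465/2199023255552

Derivation:
To return to 0 after 44 steps: need exactly 22 steps of +1 and 22 of -1.
Favorable paths: C(44,22) = 2104098963720
Total paths: 2^44 = 17592186044416
P = 2104098963720/17592186044416 = 263012370465/2199023255552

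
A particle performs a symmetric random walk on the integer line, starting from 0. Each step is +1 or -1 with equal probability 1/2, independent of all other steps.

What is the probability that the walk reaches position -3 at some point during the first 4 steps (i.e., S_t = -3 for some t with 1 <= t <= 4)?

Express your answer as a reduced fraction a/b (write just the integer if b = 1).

Answer: 1/8

Derivation:
Count via complement. Let g(t,s) = #length-t paths at position s with S_1..S_t all ≠ -3.
g(t,s) = g(t-1,s-1) + g(t-1,s+1) for s ≠ -3; g(t,-3) = 0.
t=0: g(0,0)=1
t=1: g(1,-1)=1 g(1,1)=1
t=2: g(2,-2)=1 g(2,0)=2 g(2,2)=1
t=3: g(3,-1)=3 g(3,1)=3 g(3,3)=1
t=4: g(4,-2)=3 g(4,0)=6 g(4,2)=4 g(4,4)=1
Paths never hitting -3: Σ_s g(4,s) = 14
Paths hitting -3: 2^4 - 14 = 2
P = 2/16 = 1/8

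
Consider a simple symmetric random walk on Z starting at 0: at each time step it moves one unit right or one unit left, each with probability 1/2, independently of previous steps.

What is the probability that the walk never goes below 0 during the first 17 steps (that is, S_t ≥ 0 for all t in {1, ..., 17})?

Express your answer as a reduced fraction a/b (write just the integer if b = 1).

Answer: 12155/65536

Derivation:
Let f(t,s) = #length-t paths at position s with S_1..S_t all ≥ 0.
f(t,s) = f(t-1,s-1) + f(t-1,s+1) for s ≥ 0; f(t,s) = 0 for s < 0.
t=0: f(0,0)=1
t=1: f(1,1)=1
t=2: f(2,0)=1 f(2,2)=1
t=3: f(3,1)=2 f(3,3)=1
t=4: f(4,0)=2 f(4,2)=3 f(4,4)=1
t=5: f(5,1)=5 f(5,3)=4 f(5,5)=1
t=6: f(6,0)=5 f(6,2)=9 f(6,4)=5 f(6,6)=1
t=7: f(7,1)=14 f(7,3)=14 f(7,5)=6 f(7,7)=1
t=8: f(8,0)=14 f(8,2)=28 f(8,4)=20 f(8,6)=7 f(8,8)=1
t=9: f(9,1)=42 f(9,3)=48 f(9,5)=27 f(9,7)=8 f(9,9)=1
t=10: f(10,0)=42 f(10,2)=90 f(10,4)=75 f(10,6)=35 f(10,8)=9 f(10,10)=1
t=11: f(11,1)=132 f(11,3)=165 f(11,5)=110 f(11,7)=44 f(11,9)=10 f(11,11)=1
t=12: f(12,0)=132 f(12,2)=297 f(12,4)=275 f(12,6)=154 f(12,8)=54 f(12,10)=11 f(12,12)=1
t=13: f(13,1)=429 f(13,3)=572 f(13,5)=429 f(13,7)=208 f(13,9)=65 f(13,11)=12 f(13,13)=1
t=14: f(14,0)=429 f(14,2)=1001 f(14,4)=1001 f(14,6)=637 f(14,8)=273 f(14,10)=77 f(14,12)=13 f(14,14)=1
t=15: f(15,1)=1430 f(15,3)=2002 f(15,5)=1638 f(15,7)=910 f(15,9)=350 f(15,11)=90 f(15,13)=14 f(15,15)=1
t=16: f(16,0)=1430 f(16,2)=3432 f(16,4)=3640 f(16,6)=2548 f(16,8)=1260 f(16,10)=440 f(16,12)=104 f(16,14)=15 f(16,16)=1
t=17: f(17,1)=4862 f(17,3)=7072 f(17,5)=6188 f(17,7)=3808 f(17,9)=1700 f(17,11)=544 f(17,13)=119 f(17,15)=16 f(17,17)=1
Σ_s f(17,s) = 24310
P = 24310/131072 = 12155/65536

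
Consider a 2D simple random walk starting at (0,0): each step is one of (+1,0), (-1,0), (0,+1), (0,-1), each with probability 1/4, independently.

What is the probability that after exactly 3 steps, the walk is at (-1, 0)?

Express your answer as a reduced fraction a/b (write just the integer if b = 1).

Answer: 9/64

Derivation:
Let h be the number of horizontal steps (so 3-h are vertical). To end at (-1,0) need (h-1)/2 right-steps and ((3-h)+0)/2 up-steps.
Sum over h with 1 ≤ h ≤ 3, h ≡ 1 (mod 2), 3-h ≡ 0 (mod 2):
h=1: C(3,1)·C(1,0)·C(2,1) = 3·1·2 = 6
h=3: C(3,3)·C(3,1)·C(0,0) = 1·3·1 = 3
Total favorable: 9
Total paths: 4^3 = 64
P = 9/64 = 9/64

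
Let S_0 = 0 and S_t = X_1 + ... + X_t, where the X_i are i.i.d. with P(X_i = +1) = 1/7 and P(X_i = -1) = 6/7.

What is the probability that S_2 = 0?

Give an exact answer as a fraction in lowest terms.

To be at 0 after 2 steps: need exactly 1 step of +1 and 1 of -1.
Number of such sequences: C(2,1) = 2
Each has probability (1/7)^1 · (6/7)^1 = 6/49
P = 2 · 6/49 = 12/49

Answer: 12/49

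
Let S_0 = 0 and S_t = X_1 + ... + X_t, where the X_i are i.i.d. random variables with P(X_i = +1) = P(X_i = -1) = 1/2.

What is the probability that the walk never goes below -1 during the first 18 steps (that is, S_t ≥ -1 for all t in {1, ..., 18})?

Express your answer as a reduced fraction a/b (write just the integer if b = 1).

Answer: 46189/131072

Derivation:
Let f(t,s) = #length-t paths at position s with S_1..S_t all ≥ -1.
f(t,s) = f(t-1,s-1) + f(t-1,s+1) for s ≥ -1; f(t,s) = 0 for s < -1.
t=0: f(0,0)=1
t=1: f(1,-1)=1 f(1,1)=1
t=2: f(2,0)=2 f(2,2)=1
t=3: f(3,-1)=2 f(3,1)=3 f(3,3)=1
t=4: f(4,0)=5 f(4,2)=4 f(4,4)=1
t=5: f(5,-1)=5 f(5,1)=9 f(5,3)=5 f(5,5)=1
t=6: f(6,0)=14 f(6,2)=14 f(6,4)=6 f(6,6)=1
t=7: f(7,-1)=14 f(7,1)=28 f(7,3)=20 f(7,5)=7 f(7,7)=1
t=8: f(8,0)=42 f(8,2)=48 f(8,4)=27 f(8,6)=8 f(8,8)=1
t=9: f(9,-1)=42 f(9,1)=90 f(9,3)=75 f(9,5)=35 f(9,7)=9 f(9,9)=1
t=10: f(10,0)=132 f(10,2)=165 f(10,4)=110 f(10,6)=44 f(10,8)=10 f(10,10)=1
t=11: f(11,-1)=132 f(11,1)=297 f(11,3)=275 f(11,5)=154 f(11,7)=54 f(11,9)=11 f(11,11)=1
t=12: f(12,0)=429 f(12,2)=572 f(12,4)=429 f(12,6)=208 f(12,8)=65 f(12,10)=12 f(12,12)=1
t=13: f(13,-1)=429 f(13,1)=1001 f(13,3)=1001 f(13,5)=637 f(13,7)=273 f(13,9)=77 f(13,11)=13 f(13,13)=1
t=14: f(14,0)=1430 f(14,2)=2002 f(14,4)=1638 f(14,6)=910 f(14,8)=350 f(14,10)=90 f(14,12)=14 f(14,14)=1
t=15: f(15,-1)=1430 f(15,1)=3432 f(15,3)=3640 f(15,5)=2548 f(15,7)=1260 f(15,9)=440 f(15,11)=104 f(15,13)=15 f(15,15)=1
t=16: f(16,0)=4862 f(16,2)=7072 f(16,4)=6188 f(16,6)=3808 f(16,8)=1700 f(16,10)=544 f(16,12)=119 f(16,14)=16 f(16,16)=1
t=17: f(17,-1)=4862 f(17,1)=11934 f(17,3)=13260 f(17,5)=9996 f(17,7)=5508 f(17,9)=2244 f(17,11)=663 f(17,13)=135 f(17,15)=17 f(17,17)=1
t=18: f(18,0)=16796 f(18,2)=25194 f(18,4)=23256 f(18,6)=15504 f(18,8)=7752 f(18,10)=2907 f(18,12)=798 f(18,14)=152 f(18,16)=18 f(18,18)=1
Σ_s f(18,s) = 92378
P = 92378/262144 = 46189/131072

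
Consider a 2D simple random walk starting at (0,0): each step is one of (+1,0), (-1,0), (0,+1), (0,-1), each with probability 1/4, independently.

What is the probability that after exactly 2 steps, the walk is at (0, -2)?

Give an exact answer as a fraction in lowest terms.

Answer: 1/16

Derivation:
Let h be the number of horizontal steps (so 2-h are vertical). To end at (0,-2) need (h+0)/2 right-steps and ((2-h)-2)/2 up-steps.
Sum over h with 0 ≤ h ≤ 0, h ≡ 0 (mod 2), 2-h ≡ 0 (mod 2):
h=0: C(2,0)·C(0,0)·C(2,0) = 1·1·1 = 1
Total favorable: 1
Total paths: 4^2 = 16
P = 1/16 = 1/16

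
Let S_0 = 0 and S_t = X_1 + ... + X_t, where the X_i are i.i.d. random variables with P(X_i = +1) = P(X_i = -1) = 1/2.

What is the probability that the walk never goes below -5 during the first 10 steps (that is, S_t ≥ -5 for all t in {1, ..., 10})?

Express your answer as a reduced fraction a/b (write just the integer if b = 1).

Answer: 957/1024

Derivation:
Let f(t,s) = #length-t paths at position s with S_1..S_t all ≥ -5.
f(t,s) = f(t-1,s-1) + f(t-1,s+1) for s ≥ -5; f(t,s) = 0 for s < -5.
t=0: f(0,0)=1
t=1: f(1,-1)=1 f(1,1)=1
t=2: f(2,-2)=1 f(2,0)=2 f(2,2)=1
t=3: f(3,-3)=1 f(3,-1)=3 f(3,1)=3 f(3,3)=1
t=4: f(4,-4)=1 f(4,-2)=4 f(4,0)=6 f(4,2)=4 f(4,4)=1
t=5: f(5,-5)=1 f(5,-3)=5 f(5,-1)=10 f(5,1)=10 f(5,3)=5 f(5,5)=1
t=6: f(6,-4)=6 f(6,-2)=15 f(6,0)=20 f(6,2)=15 f(6,4)=6 f(6,6)=1
t=7: f(7,-5)=6 f(7,-3)=21 f(7,-1)=35 f(7,1)=35 f(7,3)=21 f(7,5)=7 f(7,7)=1
t=8: f(8,-4)=27 f(8,-2)=56 f(8,0)=70 f(8,2)=56 f(8,4)=28 f(8,6)=8 f(8,8)=1
t=9: f(9,-5)=27 f(9,-3)=83 f(9,-1)=126 f(9,1)=126 f(9,3)=84 f(9,5)=36 f(9,7)=9 f(9,9)=1
t=10: f(10,-4)=110 f(10,-2)=209 f(10,0)=252 f(10,2)=210 f(10,4)=120 f(10,6)=45 f(10,8)=10 f(10,10)=1
Σ_s f(10,s) = 957
P = 957/1024 = 957/1024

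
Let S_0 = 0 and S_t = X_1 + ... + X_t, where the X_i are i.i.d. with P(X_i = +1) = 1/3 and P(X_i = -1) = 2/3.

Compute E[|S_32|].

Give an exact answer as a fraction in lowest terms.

Answer: 2217534842490272/205891132094649

Derivation:
S_32 takes values m ≡ 0 (mod 2) with |m| ≤ 32; P(S_32=m) = C(32,(32+m)/2) · (1/3)^((32+m)/2) · (2/3)^((32-m)/2).
Distribution: P(S=-32)=4294967296/1853020188851841, P(S=-30)=68719476736/1853020188851841, P(S=-28)=532575944704/1853020188851841, P(S=-26)=2662879723520/1853020188851841, P(S=-24)=9652938997760/1853020188851841, P(S=-22)=27028229193728/1853020188851841, P(S=-20)=6757057298432/205891132094649, P(S=-18)=12548820697088/205891132094649, P(S=-16)=19607532339200/205891132094649, P(S=-14)=78430129356800/617673396283947, P(S=-12)=90194648760320/617673396283947, P(S=-10)=90194648760320/617673396283947, P(S=-8)=78920317665280/617673396283947, P(S=-6)=60707936665600/617673396283947, P(S=-4)=41194671308800/617673396283947, P(S=-2)=8238934261760/205891132094649, P(S=0)=4376933826560/205891132094649, P(S=2)=2059733565440/205891132094649, P(S=4)=2574666956800/617673396283947, P(S=6)=948561510400/617673396283947, P(S=8)=308282490880/617673396283947, P(S=10)=88080711680/617673396283947, P(S=12)=22020177920/617673396283947, P(S=14)=4786995200/617673396283947, P(S=16)=299187200/205891132094649, P(S=18)=47869952/205891132094649, P(S=20)=6444032/205891132094649, P(S=22)=6444032/1853020188851841, P(S=24)=575360/1853020188851841, P(S=26)=39680/1853020188851841, P(S=28)=1984/1853020188851841, P(S=30)=64/1853020188851841, P(S=32)=1/1853020188851841
E[|S_32|] = Σ_m |m|·P(S_32=m) = 2217534842490272/205891132094649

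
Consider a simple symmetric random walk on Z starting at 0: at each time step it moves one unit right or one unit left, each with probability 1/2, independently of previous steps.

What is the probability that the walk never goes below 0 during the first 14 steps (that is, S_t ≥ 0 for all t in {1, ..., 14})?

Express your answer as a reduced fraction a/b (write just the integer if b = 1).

Answer: 429/2048

Derivation:
Let f(t,s) = #length-t paths at position s with S_1..S_t all ≥ 0.
f(t,s) = f(t-1,s-1) + f(t-1,s+1) for s ≥ 0; f(t,s) = 0 for s < 0.
t=0: f(0,0)=1
t=1: f(1,1)=1
t=2: f(2,0)=1 f(2,2)=1
t=3: f(3,1)=2 f(3,3)=1
t=4: f(4,0)=2 f(4,2)=3 f(4,4)=1
t=5: f(5,1)=5 f(5,3)=4 f(5,5)=1
t=6: f(6,0)=5 f(6,2)=9 f(6,4)=5 f(6,6)=1
t=7: f(7,1)=14 f(7,3)=14 f(7,5)=6 f(7,7)=1
t=8: f(8,0)=14 f(8,2)=28 f(8,4)=20 f(8,6)=7 f(8,8)=1
t=9: f(9,1)=42 f(9,3)=48 f(9,5)=27 f(9,7)=8 f(9,9)=1
t=10: f(10,0)=42 f(10,2)=90 f(10,4)=75 f(10,6)=35 f(10,8)=9 f(10,10)=1
t=11: f(11,1)=132 f(11,3)=165 f(11,5)=110 f(11,7)=44 f(11,9)=10 f(11,11)=1
t=12: f(12,0)=132 f(12,2)=297 f(12,4)=275 f(12,6)=154 f(12,8)=54 f(12,10)=11 f(12,12)=1
t=13: f(13,1)=429 f(13,3)=572 f(13,5)=429 f(13,7)=208 f(13,9)=65 f(13,11)=12 f(13,13)=1
t=14: f(14,0)=429 f(14,2)=1001 f(14,4)=1001 f(14,6)=637 f(14,8)=273 f(14,10)=77 f(14,12)=13 f(14,14)=1
Σ_s f(14,s) = 3432
P = 3432/16384 = 429/2048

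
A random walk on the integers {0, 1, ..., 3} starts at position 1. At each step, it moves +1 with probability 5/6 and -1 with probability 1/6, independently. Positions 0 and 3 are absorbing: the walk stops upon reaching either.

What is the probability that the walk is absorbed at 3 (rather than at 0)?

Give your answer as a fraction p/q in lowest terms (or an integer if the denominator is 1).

Biased walk: p = 5/6, q = 1/6, r = q/p = 1/5
Gambler's ruin: P(hit 3 before 0 | start at 1) = (1 - r^a)/(1 - r^N)
r^1 = 1/5; r^3 = 1/125
P = (1 - 1/5) / (1 - 1/125) = 4/5 / 124/125 = 25/31

Answer: 25/31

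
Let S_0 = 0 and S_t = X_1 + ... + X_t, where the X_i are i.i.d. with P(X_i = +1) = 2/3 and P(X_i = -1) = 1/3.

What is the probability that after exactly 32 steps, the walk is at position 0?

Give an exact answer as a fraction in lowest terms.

Answer: 4376933826560/205891132094649

Derivation:
To be at 0 after 32 steps: need exactly 16 steps of +1 and 16 of -1.
Number of such sequences: C(32,16) = 601080390
Each has probability (2/3)^16 · (1/3)^16 = 65536/1853020188851841
P = 601080390 · 65536/1853020188851841 = 4376933826560/205891132094649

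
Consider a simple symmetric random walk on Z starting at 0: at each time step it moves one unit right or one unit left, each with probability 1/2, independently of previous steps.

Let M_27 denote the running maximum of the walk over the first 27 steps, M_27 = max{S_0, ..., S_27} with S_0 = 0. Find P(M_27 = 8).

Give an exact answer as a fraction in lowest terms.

Let M_27 = max(S_0,...,S_27). Use the reflection principle: for j ≥ 1, #{paths with M_27 ≥ j} = #{S_27 ≥ j} + #{S_27 ≥ j+1}.
By reflection, #{M_27 ≥ 8} = #{S_27 ≥ 8} + #{S_27 ≥ 9} = 8192524 + 8192524 = 16385048.
#{M_27 ≥ 9} = #{S_27 ≥ 9} + #{S_27 ≥ 10} = 8192524 + 3505699 = 11698223.
#{M_27 = 8} = 16385048 - 11698223 = 4686825.
P(M_27 = 8) = 4686825/134217728 = 4686825/134217728

Answer: 4686825/134217728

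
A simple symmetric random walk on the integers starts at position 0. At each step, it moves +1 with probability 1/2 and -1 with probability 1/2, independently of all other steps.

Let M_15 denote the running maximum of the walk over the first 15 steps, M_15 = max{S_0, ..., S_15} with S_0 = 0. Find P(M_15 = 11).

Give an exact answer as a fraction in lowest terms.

Let M_15 = max(S_0,...,S_15). Use the reflection principle: for j ≥ 1, #{paths with M_15 ≥ j} = #{S_15 ≥ j} + #{S_15 ≥ j+1}.
By reflection, #{M_15 ≥ 11} = #{S_15 ≥ 11} + #{S_15 ≥ 12} = 121 + 16 = 137.
#{M_15 ≥ 12} = #{S_15 ≥ 12} + #{S_15 ≥ 13} = 16 + 16 = 32.
#{M_15 = 11} = 137 - 32 = 105.
P(M_15 = 11) = 105/32768 = 105/32768

Answer: 105/32768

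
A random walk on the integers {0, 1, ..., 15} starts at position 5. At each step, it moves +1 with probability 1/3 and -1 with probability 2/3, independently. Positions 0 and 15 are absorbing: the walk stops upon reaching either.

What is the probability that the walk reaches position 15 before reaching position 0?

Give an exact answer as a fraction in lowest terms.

Answer: 1/1057

Derivation:
Biased walk: p = 1/3, q = 2/3, r = q/p = 2
Gambler's ruin: P(hit 15 before 0 | start at 5) = (1 - r^a)/(1 - r^N)
r^5 = 32; r^15 = 32768
P = (1 - 32) / (1 - 32768) = -31 / -32767 = 1/1057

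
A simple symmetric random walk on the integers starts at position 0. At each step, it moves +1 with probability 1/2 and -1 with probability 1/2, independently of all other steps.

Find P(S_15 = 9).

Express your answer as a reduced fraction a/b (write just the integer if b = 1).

Answer: 455/32768

Derivation:
To reach position 9 after 15 steps: need 12 steps of +1 and 3 of -1.
Favorable paths: C(15,12) = 455
Total paths: 2^15 = 32768
P = 455/32768 = 455/32768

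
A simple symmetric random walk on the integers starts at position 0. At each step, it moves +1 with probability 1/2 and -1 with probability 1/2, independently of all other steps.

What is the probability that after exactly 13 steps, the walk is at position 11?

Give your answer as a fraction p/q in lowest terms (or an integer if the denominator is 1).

To reach position 11 after 13 steps: need 12 steps of +1 and 1 of -1.
Favorable paths: C(13,12) = 13
Total paths: 2^13 = 8192
P = 13/8192 = 13/8192

Answer: 13/8192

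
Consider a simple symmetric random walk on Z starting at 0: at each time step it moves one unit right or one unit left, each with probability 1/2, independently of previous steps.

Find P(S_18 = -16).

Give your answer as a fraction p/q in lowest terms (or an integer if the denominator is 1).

Answer: 9/131072

Derivation:
To reach position -16 after 18 steps: need 1 step of +1 and 17 of -1.
Favorable paths: C(18,1) = 18
Total paths: 2^18 = 262144
P = 18/262144 = 9/131072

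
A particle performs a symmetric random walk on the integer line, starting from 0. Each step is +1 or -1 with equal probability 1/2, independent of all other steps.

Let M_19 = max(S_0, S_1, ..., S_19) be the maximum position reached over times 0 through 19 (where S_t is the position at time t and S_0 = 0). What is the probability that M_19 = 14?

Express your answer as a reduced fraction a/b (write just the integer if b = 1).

Answer: 171/524288

Derivation:
Let M_19 = max(S_0,...,S_19). Use the reflection principle: for j ≥ 1, #{paths with M_19 ≥ j} = #{S_19 ≥ j} + #{S_19 ≥ j+1}.
By reflection, #{M_19 ≥ 14} = #{S_19 ≥ 14} + #{S_19 ≥ 15} = 191 + 191 = 382.
#{M_19 ≥ 15} = #{S_19 ≥ 15} + #{S_19 ≥ 16} = 191 + 20 = 211.
#{M_19 = 14} = 382 - 211 = 171.
P(M_19 = 14) = 171/524288 = 171/524288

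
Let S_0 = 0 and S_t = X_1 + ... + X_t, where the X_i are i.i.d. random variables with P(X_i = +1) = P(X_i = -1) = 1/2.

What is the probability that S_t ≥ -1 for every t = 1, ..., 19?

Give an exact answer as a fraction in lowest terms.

Answer: 46189/131072

Derivation:
Let f(t,s) = #length-t paths at position s with S_1..S_t all ≥ -1.
f(t,s) = f(t-1,s-1) + f(t-1,s+1) for s ≥ -1; f(t,s) = 0 for s < -1.
t=0: f(0,0)=1
t=1: f(1,-1)=1 f(1,1)=1
t=2: f(2,0)=2 f(2,2)=1
t=3: f(3,-1)=2 f(3,1)=3 f(3,3)=1
t=4: f(4,0)=5 f(4,2)=4 f(4,4)=1
t=5: f(5,-1)=5 f(5,1)=9 f(5,3)=5 f(5,5)=1
t=6: f(6,0)=14 f(6,2)=14 f(6,4)=6 f(6,6)=1
t=7: f(7,-1)=14 f(7,1)=28 f(7,3)=20 f(7,5)=7 f(7,7)=1
t=8: f(8,0)=42 f(8,2)=48 f(8,4)=27 f(8,6)=8 f(8,8)=1
t=9: f(9,-1)=42 f(9,1)=90 f(9,3)=75 f(9,5)=35 f(9,7)=9 f(9,9)=1
t=10: f(10,0)=132 f(10,2)=165 f(10,4)=110 f(10,6)=44 f(10,8)=10 f(10,10)=1
t=11: f(11,-1)=132 f(11,1)=297 f(11,3)=275 f(11,5)=154 f(11,7)=54 f(11,9)=11 f(11,11)=1
t=12: f(12,0)=429 f(12,2)=572 f(12,4)=429 f(12,6)=208 f(12,8)=65 f(12,10)=12 f(12,12)=1
t=13: f(13,-1)=429 f(13,1)=1001 f(13,3)=1001 f(13,5)=637 f(13,7)=273 f(13,9)=77 f(13,11)=13 f(13,13)=1
t=14: f(14,0)=1430 f(14,2)=2002 f(14,4)=1638 f(14,6)=910 f(14,8)=350 f(14,10)=90 f(14,12)=14 f(14,14)=1
t=15: f(15,-1)=1430 f(15,1)=3432 f(15,3)=3640 f(15,5)=2548 f(15,7)=1260 f(15,9)=440 f(15,11)=104 f(15,13)=15 f(15,15)=1
t=16: f(16,0)=4862 f(16,2)=7072 f(16,4)=6188 f(16,6)=3808 f(16,8)=1700 f(16,10)=544 f(16,12)=119 f(16,14)=16 f(16,16)=1
t=17: f(17,-1)=4862 f(17,1)=11934 f(17,3)=13260 f(17,5)=9996 f(17,7)=5508 f(17,9)=2244 f(17,11)=663 f(17,13)=135 f(17,15)=17 f(17,17)=1
t=18: f(18,0)=16796 f(18,2)=25194 f(18,4)=23256 f(18,6)=15504 f(18,8)=7752 f(18,10)=2907 f(18,12)=798 f(18,14)=152 f(18,16)=18 f(18,18)=1
t=19: f(19,-1)=16796 f(19,1)=41990 f(19,3)=48450 f(19,5)=38760 f(19,7)=23256 f(19,9)=10659 f(19,11)=3705 f(19,13)=950 f(19,15)=170 f(19,17)=19 f(19,19)=1
Σ_s f(19,s) = 184756
P = 184756/524288 = 46189/131072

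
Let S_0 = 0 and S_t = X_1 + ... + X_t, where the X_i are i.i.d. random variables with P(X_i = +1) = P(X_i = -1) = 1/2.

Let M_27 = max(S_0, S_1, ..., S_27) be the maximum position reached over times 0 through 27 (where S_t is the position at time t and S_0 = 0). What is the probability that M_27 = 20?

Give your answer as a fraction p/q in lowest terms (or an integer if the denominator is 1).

Let M_27 = max(S_0,...,S_27). Use the reflection principle: for j ≥ 1, #{paths with M_27 ≥ j} = #{S_27 ≥ j} + #{S_27 ≥ j+1}.
By reflection, #{M_27 ≥ 20} = #{S_27 ≥ 20} + #{S_27 ≥ 21} = 3304 + 3304 = 6608.
#{M_27 ≥ 21} = #{S_27 ≥ 21} + #{S_27 ≥ 22} = 3304 + 379 = 3683.
#{M_27 = 20} = 6608 - 3683 = 2925.
P(M_27 = 20) = 2925/134217728 = 2925/134217728

Answer: 2925/134217728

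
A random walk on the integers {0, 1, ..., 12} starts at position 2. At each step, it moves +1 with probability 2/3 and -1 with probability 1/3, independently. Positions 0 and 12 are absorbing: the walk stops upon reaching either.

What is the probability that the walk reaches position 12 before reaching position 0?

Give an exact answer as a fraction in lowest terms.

Biased walk: p = 2/3, q = 1/3, r = q/p = 1/2
Gambler's ruin: P(hit 12 before 0 | start at 2) = (1 - r^a)/(1 - r^N)
r^2 = 1/4; r^12 = 1/4096
P = (1 - 1/4) / (1 - 1/4096) = 3/4 / 4095/4096 = 1024/1365

Answer: 1024/1365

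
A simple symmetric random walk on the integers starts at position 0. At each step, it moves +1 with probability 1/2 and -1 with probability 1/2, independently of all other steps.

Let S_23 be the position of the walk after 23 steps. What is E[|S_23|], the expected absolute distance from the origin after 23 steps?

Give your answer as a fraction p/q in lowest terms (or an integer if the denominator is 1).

Answer: 2028117/524288

Derivation:
S_23 takes values m ≡ 1 (mod 2) with |m| ≤ 23; P(S_23=m) = C(23,(23+m)/2)/2^23.
Total paths: 2^23 = 8388608
Distribution: P(S=-23)=1/8388608, P(S=-21)=23/8388608, P(S=-19)=253/8388608, P(S=-17)=1771/8388608, P(S=-15)=8855/8388608, P(S=-13)=33649/8388608, P(S=-11)=100947/8388608, P(S=-9)=245157/8388608, P(S=-7)=490314/8388608, P(S=-5)=817190/8388608, P(S=-3)=1144066/8388608, P(S=-1)=1352078/8388608, P(S=1)=1352078/8388608, P(S=3)=1144066/8388608, P(S=5)=817190/8388608, P(S=7)=490314/8388608, P(S=9)=245157/8388608, P(S=11)=100947/8388608, P(S=13)=33649/8388608, P(S=15)=8855/8388608, P(S=17)=1771/8388608, P(S=19)=253/8388608, P(S=21)=23/8388608, P(S=23)=1/8388608
E[|S_23|] = Σ_m |m|·P(S_23=m) = 32449872/8388608 = 2028117/524288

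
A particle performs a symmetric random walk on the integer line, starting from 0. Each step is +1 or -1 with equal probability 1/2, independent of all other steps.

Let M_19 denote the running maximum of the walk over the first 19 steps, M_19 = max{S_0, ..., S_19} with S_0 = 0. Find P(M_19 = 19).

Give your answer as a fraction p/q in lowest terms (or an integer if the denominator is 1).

Answer: 1/524288

Derivation:
Let M_19 = max(S_0,...,S_19). Use the reflection principle: for j ≥ 1, #{paths with M_19 ≥ j} = #{S_19 ≥ j} + #{S_19 ≥ j+1}.
By reflection, #{M_19 ≥ 19} = #{S_19 ≥ 19} + #{S_19 ≥ 20} = 1 + 0 = 1.
#{M_19 ≥ 20} = #{S_19 ≥ 20} + #{S_19 ≥ 21} = 0 + 0 = 0.
#{M_19 = 19} = 1 - 0 = 1.
P(M_19 = 19) = 1/524288 = 1/524288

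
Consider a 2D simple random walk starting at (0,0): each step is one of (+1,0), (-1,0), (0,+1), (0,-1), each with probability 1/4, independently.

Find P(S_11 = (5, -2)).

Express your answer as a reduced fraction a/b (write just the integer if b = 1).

Let h be the number of horizontal steps (so 11-h are vertical). To end at (5,-2) need (h+5)/2 right-steps and ((11-h)-2)/2 up-steps.
Sum over h with 5 ≤ h ≤ 9, h ≡ 1 (mod 2), 11-h ≡ 0 (mod 2):
h=5: C(11,5)·C(5,5)·C(6,2) = 462·1·15 = 6930
h=7: C(11,7)·C(7,6)·C(4,1) = 330·7·4 = 9240
h=9: C(11,9)·C(9,7)·C(2,0) = 55·36·1 = 1980
Total favorable: 18150
Total paths: 4^11 = 4194304
P = 18150/4194304 = 9075/2097152

Answer: 9075/2097152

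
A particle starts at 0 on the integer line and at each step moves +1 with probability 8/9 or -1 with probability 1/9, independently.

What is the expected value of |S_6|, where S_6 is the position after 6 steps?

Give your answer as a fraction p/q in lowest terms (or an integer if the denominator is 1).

S_6 takes values m ≡ 0 (mod 2) with |m| ≤ 6; P(S_6=m) = C(6,(6+m)/2) · (8/9)^((6+m)/2) · (1/9)^((6-m)/2).
Distribution: P(S=-6)=1/531441, P(S=-4)=16/177147, P(S=-2)=320/177147, P(S=0)=10240/531441, P(S=2)=20480/177147, P(S=4)=65536/177147, P(S=6)=262144/531441
E[|S_6|] = Σ_m |m|·P(S_6=m) = 828098/177147

Answer: 828098/177147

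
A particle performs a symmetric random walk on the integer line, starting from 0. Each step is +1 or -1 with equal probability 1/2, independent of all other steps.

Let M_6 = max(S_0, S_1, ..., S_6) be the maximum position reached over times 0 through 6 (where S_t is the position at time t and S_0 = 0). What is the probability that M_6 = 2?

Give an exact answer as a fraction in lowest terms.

Answer: 15/64

Derivation:
Let M_6 = max(S_0,...,S_6). Use the reflection principle: for j ≥ 1, #{paths with M_6 ≥ j} = #{S_6 ≥ j} + #{S_6 ≥ j+1}.
By reflection, #{M_6 ≥ 2} = #{S_6 ≥ 2} + #{S_6 ≥ 3} = 22 + 7 = 29.
#{M_6 ≥ 3} = #{S_6 ≥ 3} + #{S_6 ≥ 4} = 7 + 7 = 14.
#{M_6 = 2} = 29 - 14 = 15.
P(M_6 = 2) = 15/64 = 15/64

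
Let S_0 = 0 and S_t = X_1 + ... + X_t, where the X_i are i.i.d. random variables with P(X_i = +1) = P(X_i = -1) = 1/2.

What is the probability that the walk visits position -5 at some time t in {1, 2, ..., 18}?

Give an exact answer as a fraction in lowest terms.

Answer: 7795/32768

Derivation:
Count via complement. Let g(t,s) = #length-t paths at position s with S_1..S_t all ≠ -5.
g(t,s) = g(t-1,s-1) + g(t-1,s+1) for s ≠ -5; g(t,-5) = 0.
t=0: g(0,0)=1
t=1: g(1,-1)=1 g(1,1)=1
t=2: g(2,-2)=1 g(2,0)=2 g(2,2)=1
t=3: g(3,-3)=1 g(3,-1)=3 g(3,1)=3 g(3,3)=1
t=4: g(4,-4)=1 g(4,-2)=4 g(4,0)=6 g(4,2)=4 g(4,4)=1
t=5: g(5,-3)=5 g(5,-1)=10 g(5,1)=10 g(5,3)=5 g(5,5)=1
t=6: g(6,-4)=5 g(6,-2)=15 g(6,0)=20 g(6,2)=15 g(6,4)=6 g(6,6)=1
t=7: g(7,-3)=20 g(7,-1)=35 g(7,1)=35 g(7,3)=21 g(7,5)=7 g(7,7)=1
t=8: g(8,-4)=20 g(8,-2)=55 g(8,0)=70 g(8,2)=56 g(8,4)=28 g(8,6)=8 g(8,8)=1
t=9: g(9,-3)=75 g(9,-1)=125 g(9,1)=126 g(9,3)=84 g(9,5)=36 g(9,7)=9 g(9,9)=1
t=10: g(10,-4)=75 g(10,-2)=200 g(10,0)=251 g(10,2)=210 g(10,4)=120 g(10,6)=45 g(10,8)=10 g(10,10)=1
t=11: g(11,-3)=275 g(11,-1)=451 g(11,1)=461 g(11,3)=330 g(11,5)=165 g(11,7)=55 g(11,9)=11 g(11,11)=1
t=12: g(12,-4)=275 g(12,-2)=726 g(12,0)=912 g(12,2)=791 g(12,4)=495 g(12,6)=220 g(12,8)=66 g(12,10)=12 g(12,12)=1
t=13: g(13,-3)=1001 g(13,-1)=1638 g(13,1)=1703 g(13,3)=1286 g(13,5)=715 g(13,7)=286 g(13,9)=78 g(13,11)=13 g(13,13)=1
t=14: g(14,-4)=1001 g(14,-2)=2639 g(14,0)=3341 g(14,2)=2989 g(14,4)=2001 g(14,6)=1001 g(14,8)=364 g(14,10)=91 g(14,12)=14 g(14,14)=1
t=15: g(15,-3)=3640 g(15,-1)=5980 g(15,1)=6330 g(15,3)=4990 g(15,5)=3002 g(15,7)=1365 g(15,9)=455 g(15,11)=105 g(15,13)=15 g(15,15)=1
t=16: g(16,-4)=3640 g(16,-2)=9620 g(16,0)=12310 g(16,2)=11320 g(16,4)=7992 g(16,6)=4367 g(16,8)=1820 g(16,10)=560 g(16,12)=120 g(16,14)=16 g(16,16)=1
t=17: g(17,-3)=13260 g(17,-1)=21930 g(17,1)=23630 g(17,3)=19312 g(17,5)=12359 g(17,7)=6187 g(17,9)=2380 g(17,11)=680 g(17,13)=136 g(17,15)=17 g(17,17)=1
t=18: g(18,-4)=13260 g(18,-2)=35190 g(18,0)=45560 g(18,2)=42942 g(18,4)=31671 g(18,6)=18546 g(18,8)=8567 g(18,10)=3060 g(18,12)=816 g(18,14)=153 g(18,16)=18 g(18,18)=1
Paths never hitting -5: Σ_s g(18,s) = 199784
Paths hitting -5: 2^18 - 199784 = 62360
P = 62360/262144 = 7795/32768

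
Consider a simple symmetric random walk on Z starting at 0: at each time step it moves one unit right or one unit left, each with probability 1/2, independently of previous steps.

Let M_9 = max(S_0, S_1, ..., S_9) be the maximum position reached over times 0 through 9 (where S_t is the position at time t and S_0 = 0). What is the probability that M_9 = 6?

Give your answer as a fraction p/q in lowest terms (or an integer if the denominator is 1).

Let M_9 = max(S_0,...,S_9). Use the reflection principle: for j ≥ 1, #{paths with M_9 ≥ j} = #{S_9 ≥ j} + #{S_9 ≥ j+1}.
By reflection, #{M_9 ≥ 6} = #{S_9 ≥ 6} + #{S_9 ≥ 7} = 10 + 10 = 20.
#{M_9 ≥ 7} = #{S_9 ≥ 7} + #{S_9 ≥ 8} = 10 + 1 = 11.
#{M_9 = 6} = 20 - 11 = 9.
P(M_9 = 6) = 9/512 = 9/512

Answer: 9/512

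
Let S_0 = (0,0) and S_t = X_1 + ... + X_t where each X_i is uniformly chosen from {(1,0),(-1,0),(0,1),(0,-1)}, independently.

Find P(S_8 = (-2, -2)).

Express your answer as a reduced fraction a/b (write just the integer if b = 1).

Let h be the number of horizontal steps (so 8-h are vertical). To end at (-2,-2) need (h-2)/2 right-steps and ((8-h)-2)/2 up-steps.
Sum over h with 2 ≤ h ≤ 6, h ≡ 0 (mod 2), 8-h ≡ 0 (mod 2):
h=2: C(8,2)·C(2,0)·C(6,2) = 28·1·15 = 420
h=4: C(8,4)·C(4,1)·C(4,1) = 70·4·4 = 1120
h=6: C(8,6)·C(6,2)·C(2,0) = 28·15·1 = 420
Total favorable: 1960
Total paths: 4^8 = 65536
P = 1960/65536 = 245/8192

Answer: 245/8192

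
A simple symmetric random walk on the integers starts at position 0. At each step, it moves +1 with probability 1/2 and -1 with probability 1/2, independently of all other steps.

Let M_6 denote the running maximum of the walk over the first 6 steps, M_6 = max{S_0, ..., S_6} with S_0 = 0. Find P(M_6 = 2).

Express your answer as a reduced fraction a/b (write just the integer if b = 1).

Answer: 15/64

Derivation:
Let M_6 = max(S_0,...,S_6). Use the reflection principle: for j ≥ 1, #{paths with M_6 ≥ j} = #{S_6 ≥ j} + #{S_6 ≥ j+1}.
By reflection, #{M_6 ≥ 2} = #{S_6 ≥ 2} + #{S_6 ≥ 3} = 22 + 7 = 29.
#{M_6 ≥ 3} = #{S_6 ≥ 3} + #{S_6 ≥ 4} = 7 + 7 = 14.
#{M_6 = 2} = 29 - 14 = 15.
P(M_6 = 2) = 15/64 = 15/64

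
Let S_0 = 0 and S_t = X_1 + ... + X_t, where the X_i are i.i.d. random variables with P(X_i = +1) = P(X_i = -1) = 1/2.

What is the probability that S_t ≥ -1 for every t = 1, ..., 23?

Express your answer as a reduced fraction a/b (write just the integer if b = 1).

Let f(t,s) = #length-t paths at position s with S_1..S_t all ≥ -1.
f(t,s) = f(t-1,s-1) + f(t-1,s+1) for s ≥ -1; f(t,s) = 0 for s < -1.
t=0: f(0,0)=1
t=1: f(1,-1)=1 f(1,1)=1
t=2: f(2,0)=2 f(2,2)=1
t=3: f(3,-1)=2 f(3,1)=3 f(3,3)=1
t=4: f(4,0)=5 f(4,2)=4 f(4,4)=1
t=5: f(5,-1)=5 f(5,1)=9 f(5,3)=5 f(5,5)=1
t=6: f(6,0)=14 f(6,2)=14 f(6,4)=6 f(6,6)=1
t=7: f(7,-1)=14 f(7,1)=28 f(7,3)=20 f(7,5)=7 f(7,7)=1
t=8: f(8,0)=42 f(8,2)=48 f(8,4)=27 f(8,6)=8 f(8,8)=1
t=9: f(9,-1)=42 f(9,1)=90 f(9,3)=75 f(9,5)=35 f(9,7)=9 f(9,9)=1
t=10: f(10,0)=132 f(10,2)=165 f(10,4)=110 f(10,6)=44 f(10,8)=10 f(10,10)=1
t=11: f(11,-1)=132 f(11,1)=297 f(11,3)=275 f(11,5)=154 f(11,7)=54 f(11,9)=11 f(11,11)=1
t=12: f(12,0)=429 f(12,2)=572 f(12,4)=429 f(12,6)=208 f(12,8)=65 f(12,10)=12 f(12,12)=1
t=13: f(13,-1)=429 f(13,1)=1001 f(13,3)=1001 f(13,5)=637 f(13,7)=273 f(13,9)=77 f(13,11)=13 f(13,13)=1
t=14: f(14,0)=1430 f(14,2)=2002 f(14,4)=1638 f(14,6)=910 f(14,8)=350 f(14,10)=90 f(14,12)=14 f(14,14)=1
t=15: f(15,-1)=1430 f(15,1)=3432 f(15,3)=3640 f(15,5)=2548 f(15,7)=1260 f(15,9)=440 f(15,11)=104 f(15,13)=15 f(15,15)=1
t=16: f(16,0)=4862 f(16,2)=7072 f(16,4)=6188 f(16,6)=3808 f(16,8)=1700 f(16,10)=544 f(16,12)=119 f(16,14)=16 f(16,16)=1
t=17: f(17,-1)=4862 f(17,1)=11934 f(17,3)=13260 f(17,5)=9996 f(17,7)=5508 f(17,9)=2244 f(17,11)=663 f(17,13)=135 f(17,15)=17 f(17,17)=1
t=18: f(18,0)=16796 f(18,2)=25194 f(18,4)=23256 f(18,6)=15504 f(18,8)=7752 f(18,10)=2907 f(18,12)=798 f(18,14)=152 f(18,16)=18 f(18,18)=1
t=19: f(19,-1)=16796 f(19,1)=41990 f(19,3)=48450 f(19,5)=38760 f(19,7)=23256 f(19,9)=10659 f(19,11)=3705 f(19,13)=950 f(19,15)=170 f(19,17)=19 f(19,19)=1
t=20: f(20,0)=58786 f(20,2)=90440 f(20,4)=87210 f(20,6)=62016 f(20,8)=33915 f(20,10)=14364 f(20,12)=4655 f(20,14)=1120 f(20,16)=189 f(20,18)=20 f(20,20)=1
t=21: f(21,-1)=58786 f(21,1)=149226 f(21,3)=177650 f(21,5)=149226 f(21,7)=95931 f(21,9)=48279 f(21,11)=19019 f(21,13)=5775 f(21,15)=1309 f(21,17)=209 f(21,19)=21 f(21,21)=1
t=22: f(22,0)=208012 f(22,2)=326876 f(22,4)=326876 f(22,6)=245157 f(22,8)=144210 f(22,10)=67298 f(22,12)=24794 f(22,14)=7084 f(22,16)=1518 f(22,18)=230 f(22,20)=22 f(22,22)=1
t=23: f(23,-1)=208012 f(23,1)=534888 f(23,3)=653752 f(23,5)=572033 f(23,7)=389367 f(23,9)=211508 f(23,11)=92092 f(23,13)=31878 f(23,15)=8602 f(23,17)=1748 f(23,19)=252 f(23,21)=23 f(23,23)=1
Σ_s f(23,s) = 2704156
P = 2704156/8388608 = 676039/2097152

Answer: 676039/2097152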